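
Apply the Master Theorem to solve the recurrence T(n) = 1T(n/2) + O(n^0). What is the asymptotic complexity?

Master Theorem for T(n) = 1T(n/2) + O(n^0):

a = 1, b = 2, c = 0
log_b(a) = log_2(1) = 0.0000

Case 2: c = 0 = log_2(1) = 0.0000
T(n) = O(n^0 log n) = O(log n)

For T(n) = 1T(n/2) + O(n^0): log_2(1) = 0.0000. This is Case 2 of the Master Theorem (c = log_b(a), equal work at all levels), giving O(log n).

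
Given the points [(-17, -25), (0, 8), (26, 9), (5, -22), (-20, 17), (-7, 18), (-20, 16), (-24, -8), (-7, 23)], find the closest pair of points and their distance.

Computing all pairwise distances among 9 points:

d((-17, -25), (0, 8)) = 37.1214
d((-17, -25), (26, 9)) = 54.8179
d((-17, -25), (5, -22)) = 22.2036
d((-17, -25), (-20, 17)) = 42.107
d((-17, -25), (-7, 18)) = 44.1475
d((-17, -25), (-20, 16)) = 41.1096
d((-17, -25), (-24, -8)) = 18.3848
d((-17, -25), (-7, 23)) = 49.0306
d((0, 8), (26, 9)) = 26.0192
d((0, 8), (5, -22)) = 30.4138
d((0, 8), (-20, 17)) = 21.9317
d((0, 8), (-7, 18)) = 12.2066
d((0, 8), (-20, 16)) = 21.5407
d((0, 8), (-24, -8)) = 28.8444
d((0, 8), (-7, 23)) = 16.5529
d((26, 9), (5, -22)) = 37.4433
d((26, 9), (-20, 17)) = 46.6905
d((26, 9), (-7, 18)) = 34.2053
d((26, 9), (-20, 16)) = 46.5296
d((26, 9), (-24, -8)) = 52.811
d((26, 9), (-7, 23)) = 35.8469
d((5, -22), (-20, 17)) = 46.3249
d((5, -22), (-7, 18)) = 41.7612
d((5, -22), (-20, 16)) = 45.4863
d((5, -22), (-24, -8)) = 32.2025
d((5, -22), (-7, 23)) = 46.5725
d((-20, 17), (-7, 18)) = 13.0384
d((-20, 17), (-20, 16)) = 1.0 <-- minimum
d((-20, 17), (-24, -8)) = 25.318
d((-20, 17), (-7, 23)) = 14.3178
d((-7, 18), (-20, 16)) = 13.1529
d((-7, 18), (-24, -8)) = 31.0644
d((-7, 18), (-7, 23)) = 5.0
d((-20, 16), (-24, -8)) = 24.3311
d((-20, 16), (-7, 23)) = 14.7648
d((-24, -8), (-7, 23)) = 35.3553

Closest pair: (-20, 17) and (-20, 16) with distance 1.0

The closest pair is (-20, 17) and (-20, 16) with Euclidean distance 1.0. For 9 points, brute-force pairwise comparison is shown above. For large n, the divide-and-conquer algorithm (sort by x, recurse on halves, check the dividing strip) achieves O(n log n).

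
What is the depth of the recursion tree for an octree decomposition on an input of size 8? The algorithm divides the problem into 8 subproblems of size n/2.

For divide and conquer with division factor 2:

Problem sizes at each level:
Level 0: 8
Level 1: 4
Level 2: 2
Level 3: 1

The root is level 0 and the size-1 base case is level 3 (the tree spans levels 0 through 3, i.e. 4 levels counting the root), so the depth is the number of divisions: log_2(8) = 3

The recursion tree depth is log_2(8) = 3. At each level, the problem size is divided by 2, so it takes 3 divisions to reduce to a base case of size 1. The algorithm makes 8 recursive calls at each level.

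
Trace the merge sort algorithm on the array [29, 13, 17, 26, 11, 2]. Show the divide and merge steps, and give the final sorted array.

Merge sort trace:

Split: [29, 13, 17, 26, 11, 2] -> [29, 13, 17] and [26, 11, 2]
  Split: [29, 13, 17] -> [29] and [13, 17]
    Split: [13, 17] -> [13] and [17]
    Merge: [13] + [17] -> [13, 17]
  Merge: [29] + [13, 17] -> [13, 17, 29]
  Split: [26, 11, 2] -> [26] and [11, 2]
    Split: [11, 2] -> [11] and [2]
    Merge: [11] + [2] -> [2, 11]
  Merge: [26] + [2, 11] -> [2, 11, 26]
Merge: [13, 17, 29] + [2, 11, 26] -> [2, 11, 13, 17, 26, 29]

Final sorted array: [2, 11, 13, 17, 26, 29]

The merge sort proceeds by recursively splitting the array and merging sorted halves.
After all merges, the sorted array is [2, 11, 13, 17, 26, 29].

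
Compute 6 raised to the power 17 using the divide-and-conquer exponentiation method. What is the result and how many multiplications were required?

Computing 6^17 by squaring (build up from 6^1; each line after the first costs one multiplication):

6^1 = 6
6^2 = (6^1)^2 = 6^2 = 36
6^4 = (6^2)^2 = 36^2 = 1296
6^8 = (6^4)^2 = 1296^2 = 1679616
6^16 = (6^8)^2 = 1679616^2 = 2821109907456
6^17 = 6 * 6^16 = 6 * 2821109907456 = 16926659444736

Result: 16926659444736
Multiplications needed: 5 (5 lines after 6^1)

6^17 = 16926659444736. Using exponentiation by squaring, this requires 5 multiplications. The key idea: if the exponent is even, square the half-power; if odd, multiply by the base once.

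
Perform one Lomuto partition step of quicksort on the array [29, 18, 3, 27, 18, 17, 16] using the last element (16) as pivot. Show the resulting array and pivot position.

Lomuto partition with pivot = 16:

Initial array: [29, 18, 3, 27, 18, 17, 16]

arr[0]=29 > 16: no swap
arr[1]=18 > 16: no swap
arr[2]=3 <= 16: swap with position 0, array becomes [3, 18, 29, 27, 18, 17, 16]
arr[3]=27 > 16: no swap
arr[4]=18 > 16: no swap
arr[5]=17 > 16: no swap

Place pivot at position 1: [3, 16, 29, 27, 18, 17, 18]
Pivot position: 1

After partitioning with pivot 16, the array becomes [3, 16, 29, 27, 18, 17, 18]. The pivot is placed at index 1. All elements to the left of the pivot are <= 16, and all elements to the right are > 16.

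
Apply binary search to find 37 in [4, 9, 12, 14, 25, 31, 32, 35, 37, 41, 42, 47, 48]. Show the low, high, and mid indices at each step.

Binary search for 37 in [4, 9, 12, 14, 25, 31, 32, 35, 37, 41, 42, 47, 48]:

lo=0, hi=12, mid=6, arr[mid]=32 -> 32 < 37, search right half
lo=7, hi=12, mid=9, arr[mid]=41 -> 41 > 37, search left half
lo=7, hi=8, mid=7, arr[mid]=35 -> 35 < 37, search right half
lo=8, hi=8, mid=8, arr[mid]=37 -> Found target at index 8!

Binary search finds 37 at index 8 after 4 comparisons. The search repeatedly halves the search space by comparing with the middle element.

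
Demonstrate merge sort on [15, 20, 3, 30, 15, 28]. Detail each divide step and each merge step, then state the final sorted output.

Merge sort trace:

Split: [15, 20, 3, 30, 15, 28] -> [15, 20, 3] and [30, 15, 28]
  Split: [15, 20, 3] -> [15] and [20, 3]
    Split: [20, 3] -> [20] and [3]
    Merge: [20] + [3] -> [3, 20]
  Merge: [15] + [3, 20] -> [3, 15, 20]
  Split: [30, 15, 28] -> [30] and [15, 28]
    Split: [15, 28] -> [15] and [28]
    Merge: [15] + [28] -> [15, 28]
  Merge: [30] + [15, 28] -> [15, 28, 30]
Merge: [3, 15, 20] + [15, 28, 30] -> [3, 15, 15, 20, 28, 30]

Final sorted array: [3, 15, 15, 20, 28, 30]

The merge sort proceeds by recursively splitting the array and merging sorted halves.
After all merges, the sorted array is [3, 15, 15, 20, 28, 30].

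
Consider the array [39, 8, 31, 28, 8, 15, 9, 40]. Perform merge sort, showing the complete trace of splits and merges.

Merge sort trace:

Split: [39, 8, 31, 28, 8, 15, 9, 40] -> [39, 8, 31, 28] and [8, 15, 9, 40]
  Split: [39, 8, 31, 28] -> [39, 8] and [31, 28]
    Split: [39, 8] -> [39] and [8]
    Merge: [39] + [8] -> [8, 39]
    Split: [31, 28] -> [31] and [28]
    Merge: [31] + [28] -> [28, 31]
  Merge: [8, 39] + [28, 31] -> [8, 28, 31, 39]
  Split: [8, 15, 9, 40] -> [8, 15] and [9, 40]
    Split: [8, 15] -> [8] and [15]
    Merge: [8] + [15] -> [8, 15]
    Split: [9, 40] -> [9] and [40]
    Merge: [9] + [40] -> [9, 40]
  Merge: [8, 15] + [9, 40] -> [8, 9, 15, 40]
Merge: [8, 28, 31, 39] + [8, 9, 15, 40] -> [8, 8, 9, 15, 28, 31, 39, 40]

Final sorted array: [8, 8, 9, 15, 28, 31, 39, 40]

The merge sort proceeds by recursively splitting the array and merging sorted halves.
After all merges, the sorted array is [8, 8, 9, 15, 28, 31, 39, 40].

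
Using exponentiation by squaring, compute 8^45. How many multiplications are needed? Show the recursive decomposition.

Computing 8^45 by squaring (build up from 8^1; each line after the first costs one multiplication):

8^1 = 8
8^2 = (8^1)^2 = 8^2 = 64
8^4 = (8^2)^2 = 64^2 = 4096
8^5 = 8 * 8^4 = 8 * 4096 = 32768
8^10 = (8^5)^2 = 32768^2 = 1073741824
8^11 = 8 * 8^10 = 8 * 1073741824 = 8589934592
8^22 = (8^11)^2 = 8589934592^2 = 73786976294838206464
8^44 = (8^22)^2 = 73786976294838206464^2 = 5444517870735015415413993718908291383296
8^45 = 8 * 8^44 = 8 * 5444517870735015415413993718908291383296 = 43556142965880123323311949751266331066368

Result: 43556142965880123323311949751266331066368
Multiplications needed: 8 (8 lines after 8^1)

8^45 = 43556142965880123323311949751266331066368. Using exponentiation by squaring, this requires 8 multiplications. The key idea: if the exponent is even, square the half-power; if odd, multiply by the base once.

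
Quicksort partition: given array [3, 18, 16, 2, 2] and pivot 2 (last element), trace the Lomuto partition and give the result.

Lomuto partition with pivot = 2:

Initial array: [3, 18, 16, 2, 2]

arr[0]=3 > 2: no swap
arr[1]=18 > 2: no swap
arr[2]=16 > 2: no swap
arr[3]=2 <= 2: swap with position 0, array becomes [2, 18, 16, 3, 2]

Place pivot at position 1: [2, 2, 16, 3, 18]
Pivot position: 1

After partitioning with pivot 2, the array becomes [2, 2, 16, 3, 18]. The pivot is placed at index 1. All elements to the left of the pivot are <= 2, and all elements to the right are > 2.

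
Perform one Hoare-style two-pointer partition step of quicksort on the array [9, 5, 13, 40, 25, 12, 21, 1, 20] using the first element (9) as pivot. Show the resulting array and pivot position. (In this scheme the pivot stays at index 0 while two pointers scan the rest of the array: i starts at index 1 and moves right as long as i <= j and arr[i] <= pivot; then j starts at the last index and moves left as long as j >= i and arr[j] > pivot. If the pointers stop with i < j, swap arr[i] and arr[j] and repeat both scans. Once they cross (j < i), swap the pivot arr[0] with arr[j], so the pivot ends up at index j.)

Hoare-style two-pointer partition with pivot = 9:

Initial array: [9, 5, 13, 40, 25, 12, 21, 1, 20]

Pointers start at i = 1, j = 8.
i stops at index 2 (arr[2]=13 > 9), j stops at index 7 (arr[7]=1 <= 9): swap arr[2] and arr[7], array becomes [9, 5, 1, 40, 25, 12, 21, 13, 20]
i ends at 3, j ends at 2: the pointers have crossed (j < i), so scanning stops.

Swap pivot arr[0] with arr[2] to place pivot at position 2: [1, 5, 9, 40, 25, 12, 21, 13, 20]
Pivot position: 2

After partitioning with pivot 9, the array becomes [1, 5, 9, 40, 25, 12, 21, 13, 20]. The pivot is placed at index 2. All elements to the left of the pivot are <= 9, and all elements to the right are > 9.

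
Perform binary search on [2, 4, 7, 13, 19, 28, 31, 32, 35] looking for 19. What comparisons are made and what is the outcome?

Binary search for 19 in [2, 4, 7, 13, 19, 28, 31, 32, 35]:

lo=0, hi=8, mid=4, arr[mid]=19 -> Found target at index 4!

Binary search finds 19 at index 4 after 1 comparisons. The search repeatedly halves the search space by comparing with the middle element.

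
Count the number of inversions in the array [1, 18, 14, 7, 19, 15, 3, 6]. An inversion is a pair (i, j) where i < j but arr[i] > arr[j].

Finding inversions in [1, 18, 14, 7, 19, 15, 3, 6]:

(1, 2): arr[1]=18 > arr[2]=14
(1, 3): arr[1]=18 > arr[3]=7
(1, 5): arr[1]=18 > arr[5]=15
(1, 6): arr[1]=18 > arr[6]=3
(1, 7): arr[1]=18 > arr[7]=6
(2, 3): arr[2]=14 > arr[3]=7
(2, 6): arr[2]=14 > arr[6]=3
(2, 7): arr[2]=14 > arr[7]=6
(3, 6): arr[3]=7 > arr[6]=3
(3, 7): arr[3]=7 > arr[7]=6
(4, 5): arr[4]=19 > arr[5]=15
(4, 6): arr[4]=19 > arr[6]=3
(4, 7): arr[4]=19 > arr[7]=6
(5, 6): arr[5]=15 > arr[6]=3
(5, 7): arr[5]=15 > arr[7]=6

Total inversions: 15

The array has 15 inversion(s): (1,2), (1,3), (1,5), (1,6), (1,7), (2,3), (2,6), (2,7), (3,6), (3,7), (4,5), (4,6), (4,7), (5,6), (5,7). Each pair (i,j) satisfies i < j and arr[i] > arr[j].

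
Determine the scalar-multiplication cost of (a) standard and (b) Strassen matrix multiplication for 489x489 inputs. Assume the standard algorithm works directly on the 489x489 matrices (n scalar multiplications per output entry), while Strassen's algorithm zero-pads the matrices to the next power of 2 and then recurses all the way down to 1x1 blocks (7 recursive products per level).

Matrix multiplication for 489x489 matrices:

Strassen's algorithm requires power-of-2 dimensions. Pad 489x489 to 512x512 (next power of 2).

Standard algorithm: 489^3 = 116930169 multiplications
Strassen's algorithm: 7^(log2(512)) = 7^9 = 40353607 multiplications
Savings: 116930169 - 40353607 = 76576562 multiplications

Standard: 116930169 multiplications (489^3). Strassen: 40353607 multiplications (7^9, after padding to 512x512). Strassen reduces 8 recursive multiplications to 7 at each level.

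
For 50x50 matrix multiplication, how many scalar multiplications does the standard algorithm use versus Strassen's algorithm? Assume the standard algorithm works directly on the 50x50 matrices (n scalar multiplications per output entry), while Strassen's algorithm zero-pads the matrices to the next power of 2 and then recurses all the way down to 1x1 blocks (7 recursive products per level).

Matrix multiplication for 50x50 matrices:

Strassen's algorithm requires power-of-2 dimensions. Pad 50x50 to 64x64 (next power of 2).

Standard algorithm: 50^3 = 125000 multiplications
Strassen's algorithm: 7^(log2(64)) = 7^6 = 117649 multiplications
Savings: 125000 - 117649 = 7351 multiplications

Standard: 125000 multiplications (50^3). Strassen: 117649 multiplications (7^6, after padding to 64x64). Strassen reduces 8 recursive multiplications to 7 at each level.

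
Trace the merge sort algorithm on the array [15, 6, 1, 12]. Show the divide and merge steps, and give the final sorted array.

Merge sort trace:

Split: [15, 6, 1, 12] -> [15, 6] and [1, 12]
  Split: [15, 6] -> [15] and [6]
  Merge: [15] + [6] -> [6, 15]
  Split: [1, 12] -> [1] and [12]
  Merge: [1] + [12] -> [1, 12]
Merge: [6, 15] + [1, 12] -> [1, 6, 12, 15]

Final sorted array: [1, 6, 12, 15]

The merge sort proceeds by recursively splitting the array and merging sorted halves.
After all merges, the sorted array is [1, 6, 12, 15].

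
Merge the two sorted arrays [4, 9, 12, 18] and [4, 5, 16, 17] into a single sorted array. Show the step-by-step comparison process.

Merging process:

Compare 4 vs 4: take 4 from left. Merged: [4]
Compare 9 vs 4: take 4 from right. Merged: [4, 4]
Compare 9 vs 5: take 5 from right. Merged: [4, 4, 5]
Compare 9 vs 16: take 9 from left. Merged: [4, 4, 5, 9]
Compare 12 vs 16: take 12 from left. Merged: [4, 4, 5, 9, 12]
Compare 18 vs 16: take 16 from right. Merged: [4, 4, 5, 9, 12, 16]
Compare 18 vs 17: take 17 from right. Merged: [4, 4, 5, 9, 12, 16, 17]
Append remaining from left: [18]. Merged: [4, 4, 5, 9, 12, 16, 17, 18]

Final merged array: [4, 4, 5, 9, 12, 16, 17, 18]
Total comparisons: 7

The merged array is [4, 4, 5, 9, 12, 16, 17, 18], requiring 7 comparisons. The merge step runs in O(n) time where n is the total number of elements.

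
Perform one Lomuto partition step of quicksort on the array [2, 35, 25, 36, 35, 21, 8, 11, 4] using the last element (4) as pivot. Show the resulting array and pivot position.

Lomuto partition with pivot = 4:

Initial array: [2, 35, 25, 36, 35, 21, 8, 11, 4]

arr[0]=2 <= 4: swap with position 0, array becomes [2, 35, 25, 36, 35, 21, 8, 11, 4]
arr[1]=35 > 4: no swap
arr[2]=25 > 4: no swap
arr[3]=36 > 4: no swap
arr[4]=35 > 4: no swap
arr[5]=21 > 4: no swap
arr[6]=8 > 4: no swap
arr[7]=11 > 4: no swap

Place pivot at position 1: [2, 4, 25, 36, 35, 21, 8, 11, 35]
Pivot position: 1

After partitioning with pivot 4, the array becomes [2, 4, 25, 36, 35, 21, 8, 11, 35]. The pivot is placed at index 1. All elements to the left of the pivot are <= 4, and all elements to the right are > 4.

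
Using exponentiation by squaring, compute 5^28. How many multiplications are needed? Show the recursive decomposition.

Computing 5^28 by squaring (build up from 5^1; each line after the first costs one multiplication):

5^1 = 5
5^2 = (5^1)^2 = 5^2 = 25
5^3 = 5 * 5^2 = 5 * 25 = 125
5^6 = (5^3)^2 = 125^2 = 15625
5^7 = 5 * 5^6 = 5 * 15625 = 78125
5^14 = (5^7)^2 = 78125^2 = 6103515625
5^28 = (5^14)^2 = 6103515625^2 = 37252902984619140625

Result: 37252902984619140625
Multiplications needed: 6 (6 lines after 5^1)

5^28 = 37252902984619140625. Using exponentiation by squaring, this requires 6 multiplications. The key idea: if the exponent is even, square the half-power; if odd, multiply by the base once.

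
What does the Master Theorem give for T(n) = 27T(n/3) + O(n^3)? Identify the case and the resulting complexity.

Master Theorem for T(n) = 27T(n/3) + O(n^3):

a = 27, b = 3, c = 3
log_b(a) = log_3(27) = 3.0000

Case 2: c = 3 = log_3(27) = 3.0000
T(n) = O(n^3 log n) = O(n^3 log n)

For T(n) = 27T(n/3) + O(n^3): log_3(27) = 3.0000. This is Case 2 of the Master Theorem (c = log_b(a), equal work at all levels), giving O(n^3 log n).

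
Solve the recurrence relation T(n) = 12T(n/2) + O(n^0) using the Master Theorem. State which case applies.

Master Theorem for T(n) = 12T(n/2) + O(n^0):

a = 12, b = 2, c = 0
log_b(a) = log_2(12) = 3.5850

Case 1: c = 0 < log_2(12) = 3.5850
T(n) = O(n^(log_2 12))

For T(n) = 12T(n/2) + O(n^0): log_2(12) = 3.5850. This is Case 1 of the Master Theorem (c < log_b(a), work dominated by leaves), giving O(n^(log_2 12)).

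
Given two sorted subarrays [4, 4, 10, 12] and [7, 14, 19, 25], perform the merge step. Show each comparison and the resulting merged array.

Merging process:

Compare 4 vs 7: take 4 from left. Merged: [4]
Compare 4 vs 7: take 4 from left. Merged: [4, 4]
Compare 10 vs 7: take 7 from right. Merged: [4, 4, 7]
Compare 10 vs 14: take 10 from left. Merged: [4, 4, 7, 10]
Compare 12 vs 14: take 12 from left. Merged: [4, 4, 7, 10, 12]
Append remaining from right: [14, 19, 25]. Merged: [4, 4, 7, 10, 12, 14, 19, 25]

Final merged array: [4, 4, 7, 10, 12, 14, 19, 25]
Total comparisons: 5

The merged array is [4, 4, 7, 10, 12, 14, 19, 25], requiring 5 comparisons. The merge step runs in O(n) time where n is the total number of elements.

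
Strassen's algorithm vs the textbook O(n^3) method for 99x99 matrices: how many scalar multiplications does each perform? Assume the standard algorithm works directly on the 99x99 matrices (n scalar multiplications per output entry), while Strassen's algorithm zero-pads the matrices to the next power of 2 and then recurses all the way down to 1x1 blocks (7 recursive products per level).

Matrix multiplication for 99x99 matrices:

Strassen's algorithm requires power-of-2 dimensions. Pad 99x99 to 128x128 (next power of 2).

Standard algorithm: 99^3 = 970299 multiplications
Strassen's algorithm: 7^(log2(128)) = 7^7 = 823543 multiplications
Savings: 970299 - 823543 = 146756 multiplications

Standard: 970299 multiplications (99^3). Strassen: 823543 multiplications (7^7, after padding to 128x128). Strassen reduces 8 recursive multiplications to 7 at each level.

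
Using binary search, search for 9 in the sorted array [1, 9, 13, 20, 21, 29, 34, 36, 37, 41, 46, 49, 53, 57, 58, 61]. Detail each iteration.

Binary search for 9 in [1, 9, 13, 20, 21, 29, 34, 36, 37, 41, 46, 49, 53, 57, 58, 61]:

lo=0, hi=15, mid=7, arr[mid]=36 -> 36 > 9, search left half
lo=0, hi=6, mid=3, arr[mid]=20 -> 20 > 9, search left half
lo=0, hi=2, mid=1, arr[mid]=9 -> Found target at index 1!

Binary search finds 9 at index 1 after 3 comparisons. The search repeatedly halves the search space by comparing with the middle element.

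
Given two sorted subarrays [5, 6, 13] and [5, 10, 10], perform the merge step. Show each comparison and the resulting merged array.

Merging process:

Compare 5 vs 5: take 5 from left. Merged: [5]
Compare 6 vs 5: take 5 from right. Merged: [5, 5]
Compare 6 vs 10: take 6 from left. Merged: [5, 5, 6]
Compare 13 vs 10: take 10 from right. Merged: [5, 5, 6, 10]
Compare 13 vs 10: take 10 from right. Merged: [5, 5, 6, 10, 10]
Append remaining from left: [13]. Merged: [5, 5, 6, 10, 10, 13]

Final merged array: [5, 5, 6, 10, 10, 13]
Total comparisons: 5

The merged array is [5, 5, 6, 10, 10, 13], requiring 5 comparisons. The merge step runs in O(n) time where n is the total number of elements.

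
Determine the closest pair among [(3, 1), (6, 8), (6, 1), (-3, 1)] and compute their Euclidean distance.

Computing all pairwise distances among 4 points:

d((3, 1), (6, 8)) = 7.6158
d((3, 1), (6, 1)) = 3.0 <-- minimum
d((3, 1), (-3, 1)) = 6.0
d((6, 8), (6, 1)) = 7.0
d((6, 8), (-3, 1)) = 11.4018
d((6, 1), (-3, 1)) = 9.0

Closest pair: (3, 1) and (6, 1) with distance 3.0

The closest pair is (3, 1) and (6, 1) with Euclidean distance 3.0. For 4 points, brute-force pairwise comparison is shown above. For large n, the divide-and-conquer algorithm (sort by x, recurse on halves, check the dividing strip) achieves O(n log n).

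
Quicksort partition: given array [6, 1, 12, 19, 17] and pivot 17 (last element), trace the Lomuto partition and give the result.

Lomuto partition with pivot = 17:

Initial array: [6, 1, 12, 19, 17]

arr[0]=6 <= 17: swap with position 0, array becomes [6, 1, 12, 19, 17]
arr[1]=1 <= 17: swap with position 1, array becomes [6, 1, 12, 19, 17]
arr[2]=12 <= 17: swap with position 2, array becomes [6, 1, 12, 19, 17]
arr[3]=19 > 17: no swap

Place pivot at position 3: [6, 1, 12, 17, 19]
Pivot position: 3

After partitioning with pivot 17, the array becomes [6, 1, 12, 17, 19]. The pivot is placed at index 3. All elements to the left of the pivot are <= 17, and all elements to the right are > 17.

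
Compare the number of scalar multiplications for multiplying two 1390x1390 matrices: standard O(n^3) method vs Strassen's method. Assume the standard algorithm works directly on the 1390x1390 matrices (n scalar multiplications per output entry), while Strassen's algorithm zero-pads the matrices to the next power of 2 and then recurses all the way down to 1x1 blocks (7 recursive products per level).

Matrix multiplication for 1390x1390 matrices:

Strassen's algorithm requires power-of-2 dimensions. Pad 1390x1390 to 2048x2048 (next power of 2).

Standard algorithm: 1390^3 = 2685619000 multiplications
Strassen's algorithm: 7^(log2(2048)) = 7^11 = 1977326743 multiplications
Savings: 2685619000 - 1977326743 = 708292257 multiplications

Standard: 2685619000 multiplications (1390^3). Strassen: 1977326743 multiplications (7^11, after padding to 2048x2048). Strassen reduces 8 recursive multiplications to 7 at each level.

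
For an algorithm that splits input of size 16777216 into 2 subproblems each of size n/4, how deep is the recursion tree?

For divide and conquer with division factor 4:

Problem sizes at each level:
Level 0: 16777216
Level 1: 4194304
Level 2: 1048576
Level 3: 262144
Level 4: 65536
Level 5: 16384
Level 6: 4096
Level 7: 1024
Level 8: 256
Level 9: 64
Level 10: 16
Level 11: 4
Level 12: 1

The root is level 0 and the size-1 base case is level 12 (the tree spans levels 0 through 12, i.e. 13 levels counting the root), so the depth is the number of divisions: log_4(16777216) = 12

The recursion tree depth is log_4(16777216) = 12. At each level, the problem size is divided by 4, so it takes 12 divisions to reduce to a base case of size 1. The algorithm makes 2 recursive calls at each level.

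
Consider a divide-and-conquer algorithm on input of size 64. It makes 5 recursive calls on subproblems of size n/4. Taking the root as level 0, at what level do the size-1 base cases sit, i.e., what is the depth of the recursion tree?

For divide and conquer with division factor 4:

Problem sizes at each level:
Level 0: 64
Level 1: 16
Level 2: 4
Level 3: 1

The root is level 0 and the size-1 base case is level 3 (the tree spans levels 0 through 3, i.e. 4 levels counting the root), so the depth is the number of divisions: log_4(64) = 3

The recursion tree depth is log_4(64) = 3. At each level, the problem size is divided by 4, so it takes 3 divisions to reduce to a base case of size 1. The algorithm makes 5 recursive calls at each level.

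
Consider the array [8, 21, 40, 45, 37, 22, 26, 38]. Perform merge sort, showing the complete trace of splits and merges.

Merge sort trace:

Split: [8, 21, 40, 45, 37, 22, 26, 38] -> [8, 21, 40, 45] and [37, 22, 26, 38]
  Split: [8, 21, 40, 45] -> [8, 21] and [40, 45]
    Split: [8, 21] -> [8] and [21]
    Merge: [8] + [21] -> [8, 21]
    Split: [40, 45] -> [40] and [45]
    Merge: [40] + [45] -> [40, 45]
  Merge: [8, 21] + [40, 45] -> [8, 21, 40, 45]
  Split: [37, 22, 26, 38] -> [37, 22] and [26, 38]
    Split: [37, 22] -> [37] and [22]
    Merge: [37] + [22] -> [22, 37]
    Split: [26, 38] -> [26] and [38]
    Merge: [26] + [38] -> [26, 38]
  Merge: [22, 37] + [26, 38] -> [22, 26, 37, 38]
Merge: [8, 21, 40, 45] + [22, 26, 37, 38] -> [8, 21, 22, 26, 37, 38, 40, 45]

Final sorted array: [8, 21, 22, 26, 37, 38, 40, 45]

The merge sort proceeds by recursively splitting the array and merging sorted halves.
After all merges, the sorted array is [8, 21, 22, 26, 37, 38, 40, 45].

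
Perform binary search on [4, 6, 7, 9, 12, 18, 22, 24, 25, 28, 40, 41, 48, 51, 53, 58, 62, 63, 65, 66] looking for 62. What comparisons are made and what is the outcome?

Binary search for 62 in [4, 6, 7, 9, 12, 18, 22, 24, 25, 28, 40, 41, 48, 51, 53, 58, 62, 63, 65, 66]:

lo=0, hi=19, mid=9, arr[mid]=28 -> 28 < 62, search right half
lo=10, hi=19, mid=14, arr[mid]=53 -> 53 < 62, search right half
lo=15, hi=19, mid=17, arr[mid]=63 -> 63 > 62, search left half
lo=15, hi=16, mid=15, arr[mid]=58 -> 58 < 62, search right half
lo=16, hi=16, mid=16, arr[mid]=62 -> Found target at index 16!

Binary search finds 62 at index 16 after 5 comparisons. The search repeatedly halves the search space by comparing with the middle element.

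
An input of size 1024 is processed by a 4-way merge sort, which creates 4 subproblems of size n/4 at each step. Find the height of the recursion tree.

For divide and conquer with division factor 4:

Problem sizes at each level:
Level 0: 1024
Level 1: 256
Level 2: 64
Level 3: 16
Level 4: 4
Level 5: 1

The root is level 0 and the size-1 base case is level 5 (the tree spans levels 0 through 5, i.e. 6 levels counting the root), so the depth is the number of divisions: log_4(1024) = 5

The recursion tree depth is log_4(1024) = 5. At each level, the problem size is divided by 4, so it takes 5 divisions to reduce to a base case of size 1. The algorithm makes 4 recursive calls at each level.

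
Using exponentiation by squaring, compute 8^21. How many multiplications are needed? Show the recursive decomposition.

Computing 8^21 by squaring (build up from 8^1; each line after the first costs one multiplication):

8^1 = 8
8^2 = (8^1)^2 = 8^2 = 64
8^4 = (8^2)^2 = 64^2 = 4096
8^5 = 8 * 8^4 = 8 * 4096 = 32768
8^10 = (8^5)^2 = 32768^2 = 1073741824
8^20 = (8^10)^2 = 1073741824^2 = 1152921504606846976
8^21 = 8 * 8^20 = 8 * 1152921504606846976 = 9223372036854775808

Result: 9223372036854775808
Multiplications needed: 6 (6 lines after 8^1)

8^21 = 9223372036854775808. Using exponentiation by squaring, this requires 6 multiplications. The key idea: if the exponent is even, square the half-power; if odd, multiply by the base once.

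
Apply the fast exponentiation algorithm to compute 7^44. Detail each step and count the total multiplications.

Computing 7^44 by squaring (build up from 7^1; each line after the first costs one multiplication):

7^1 = 7
7^2 = (7^1)^2 = 7^2 = 49
7^4 = (7^2)^2 = 49^2 = 2401
7^5 = 7 * 7^4 = 7 * 2401 = 16807
7^10 = (7^5)^2 = 16807^2 = 282475249
7^11 = 7 * 7^10 = 7 * 282475249 = 1977326743
7^22 = (7^11)^2 = 1977326743^2 = 3909821048582988049
7^44 = (7^22)^2 = 3909821048582988049^2 = 15286700631942576193765185769276826401

Result: 15286700631942576193765185769276826401
Multiplications needed: 7 (7 lines after 7^1)

7^44 = 15286700631942576193765185769276826401. Using exponentiation by squaring, this requires 7 multiplications. The key idea: if the exponent is even, square the half-power; if odd, multiply by the base once.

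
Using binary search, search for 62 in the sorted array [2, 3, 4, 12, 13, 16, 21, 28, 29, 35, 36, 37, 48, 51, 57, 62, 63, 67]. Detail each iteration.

Binary search for 62 in [2, 3, 4, 12, 13, 16, 21, 28, 29, 35, 36, 37, 48, 51, 57, 62, 63, 67]:

lo=0, hi=17, mid=8, arr[mid]=29 -> 29 < 62, search right half
lo=9, hi=17, mid=13, arr[mid]=51 -> 51 < 62, search right half
lo=14, hi=17, mid=15, arr[mid]=62 -> Found target at index 15!

Binary search finds 62 at index 15 after 3 comparisons. The search repeatedly halves the search space by comparing with the middle element.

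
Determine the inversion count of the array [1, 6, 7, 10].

Finding inversions in [1, 6, 7, 10]:


Total inversions: 0

The array has 0 inversions. It is already sorted.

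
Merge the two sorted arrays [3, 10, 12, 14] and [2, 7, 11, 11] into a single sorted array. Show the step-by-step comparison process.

Merging process:

Compare 3 vs 2: take 2 from right. Merged: [2]
Compare 3 vs 7: take 3 from left. Merged: [2, 3]
Compare 10 vs 7: take 7 from right. Merged: [2, 3, 7]
Compare 10 vs 11: take 10 from left. Merged: [2, 3, 7, 10]
Compare 12 vs 11: take 11 from right. Merged: [2, 3, 7, 10, 11]
Compare 12 vs 11: take 11 from right. Merged: [2, 3, 7, 10, 11, 11]
Append remaining from left: [12, 14]. Merged: [2, 3, 7, 10, 11, 11, 12, 14]

Final merged array: [2, 3, 7, 10, 11, 11, 12, 14]
Total comparisons: 6

The merged array is [2, 3, 7, 10, 11, 11, 12, 14], requiring 6 comparisons. The merge step runs in O(n) time where n is the total number of elements.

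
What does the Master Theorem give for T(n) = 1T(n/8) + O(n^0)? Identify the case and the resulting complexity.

Master Theorem for T(n) = 1T(n/8) + O(n^0):

a = 1, b = 8, c = 0
log_b(a) = log_8(1) = 0.0000

Case 2: c = 0 = log_8(1) = 0.0000
T(n) = O(n^0 log n) = O(log n)

For T(n) = 1T(n/8) + O(n^0): log_8(1) = 0.0000. This is Case 2 of the Master Theorem (c = log_b(a), equal work at all levels), giving O(log n).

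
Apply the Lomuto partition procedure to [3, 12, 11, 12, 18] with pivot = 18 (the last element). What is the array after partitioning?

Lomuto partition with pivot = 18:

Initial array: [3, 12, 11, 12, 18]

arr[0]=3 <= 18: swap with position 0, array becomes [3, 12, 11, 12, 18]
arr[1]=12 <= 18: swap with position 1, array becomes [3, 12, 11, 12, 18]
arr[2]=11 <= 18: swap with position 2, array becomes [3, 12, 11, 12, 18]
arr[3]=12 <= 18: swap with position 3, array becomes [3, 12, 11, 12, 18]

Place pivot at position 4: [3, 12, 11, 12, 18]
Pivot position: 4

After partitioning with pivot 18, the array becomes [3, 12, 11, 12, 18]. The pivot is placed at index 4. All elements to the left of the pivot are <= 18, and all elements to the right are > 18.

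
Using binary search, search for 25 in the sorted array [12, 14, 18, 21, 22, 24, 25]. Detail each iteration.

Binary search for 25 in [12, 14, 18, 21, 22, 24, 25]:

lo=0, hi=6, mid=3, arr[mid]=21 -> 21 < 25, search right half
lo=4, hi=6, mid=5, arr[mid]=24 -> 24 < 25, search right half
lo=6, hi=6, mid=6, arr[mid]=25 -> Found target at index 6!

Binary search finds 25 at index 6 after 3 comparisons. The search repeatedly halves the search space by comparing with the middle element.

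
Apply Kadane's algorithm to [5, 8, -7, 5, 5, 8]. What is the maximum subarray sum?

Using Kadane's algorithm on [5, 8, -7, 5, 5, 8]:

Scanning through the array:
Position 1 (value 8): max_ending_here = 13, max_so_far = 13
Position 2 (value -7): max_ending_here = 6, max_so_far = 13
Position 3 (value 5): max_ending_here = 11, max_so_far = 13
Position 4 (value 5): max_ending_here = 16, max_so_far = 16
Position 5 (value 8): max_ending_here = 24, max_so_far = 24

Maximum subarray: [5, 8, -7, 5, 5, 8]
Maximum sum: 24

The maximum subarray is [5, 8, -7, 5, 5, 8] with sum 24. This subarray runs from index 0 to index 5.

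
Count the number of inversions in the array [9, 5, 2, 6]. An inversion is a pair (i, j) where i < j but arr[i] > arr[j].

Finding inversions in [9, 5, 2, 6]:

(0, 1): arr[0]=9 > arr[1]=5
(0, 2): arr[0]=9 > arr[2]=2
(0, 3): arr[0]=9 > arr[3]=6
(1, 2): arr[1]=5 > arr[2]=2

Total inversions: 4

The array has 4 inversion(s): (0,1), (0,2), (0,3), (1,2). Each pair (i,j) satisfies i < j and arr[i] > arr[j].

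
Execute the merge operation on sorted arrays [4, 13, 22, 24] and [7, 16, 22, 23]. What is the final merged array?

Merging process:

Compare 4 vs 7: take 4 from left. Merged: [4]
Compare 13 vs 7: take 7 from right. Merged: [4, 7]
Compare 13 vs 16: take 13 from left. Merged: [4, 7, 13]
Compare 22 vs 16: take 16 from right. Merged: [4, 7, 13, 16]
Compare 22 vs 22: take 22 from left. Merged: [4, 7, 13, 16, 22]
Compare 24 vs 22: take 22 from right. Merged: [4, 7, 13, 16, 22, 22]
Compare 24 vs 23: take 23 from right. Merged: [4, 7, 13, 16, 22, 22, 23]
Append remaining from left: [24]. Merged: [4, 7, 13, 16, 22, 22, 23, 24]

Final merged array: [4, 7, 13, 16, 22, 22, 23, 24]
Total comparisons: 7

The merged array is [4, 7, 13, 16, 22, 22, 23, 24], requiring 7 comparisons. The merge step runs in O(n) time where n is the total number of elements.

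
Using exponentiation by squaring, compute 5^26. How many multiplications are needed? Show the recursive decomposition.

Computing 5^26 by squaring (build up from 5^1; each line after the first costs one multiplication):

5^1 = 5
5^2 = (5^1)^2 = 5^2 = 25
5^3 = 5 * 5^2 = 5 * 25 = 125
5^6 = (5^3)^2 = 125^2 = 15625
5^12 = (5^6)^2 = 15625^2 = 244140625
5^13 = 5 * 5^12 = 5 * 244140625 = 1220703125
5^26 = (5^13)^2 = 1220703125^2 = 1490116119384765625

Result: 1490116119384765625
Multiplications needed: 6 (6 lines after 5^1)

5^26 = 1490116119384765625. Using exponentiation by squaring, this requires 6 multiplications. The key idea: if the exponent is even, square the half-power; if odd, multiply by the base once.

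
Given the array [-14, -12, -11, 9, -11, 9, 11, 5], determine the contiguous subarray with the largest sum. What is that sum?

Using Kadane's algorithm on [-14, -12, -11, 9, -11, 9, 11, 5]:

Scanning through the array:
Position 1 (value -12): max_ending_here = -12, max_so_far = -12
Position 2 (value -11): max_ending_here = -11, max_so_far = -11
Position 3 (value 9): max_ending_here = 9, max_so_far = 9
Position 4 (value -11): max_ending_here = -2, max_so_far = 9
Position 5 (value 9): max_ending_here = 9, max_so_far = 9
Position 6 (value 11): max_ending_here = 20, max_so_far = 20
Position 7 (value 5): max_ending_here = 25, max_so_far = 25

Maximum subarray: [9, 11, 5]
Maximum sum: 25

The maximum subarray is [9, 11, 5] with sum 25. This subarray runs from index 5 to index 7.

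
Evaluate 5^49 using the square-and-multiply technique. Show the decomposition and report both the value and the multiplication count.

Computing 5^49 by squaring (build up from 5^1; each line after the first costs one multiplication):

5^1 = 5
5^2 = (5^1)^2 = 5^2 = 25
5^3 = 5 * 5^2 = 5 * 25 = 125
5^6 = (5^3)^2 = 125^2 = 15625
5^12 = (5^6)^2 = 15625^2 = 244140625
5^24 = (5^12)^2 = 244140625^2 = 59604644775390625
5^48 = (5^24)^2 = 59604644775390625^2 = 3552713678800500929355621337890625
5^49 = 5 * 5^48 = 5 * 3552713678800500929355621337890625 = 17763568394002504646778106689453125

Result: 17763568394002504646778106689453125
Multiplications needed: 7 (7 lines after 5^1)

5^49 = 17763568394002504646778106689453125. Using exponentiation by squaring, this requires 7 multiplications. The key idea: if the exponent is even, square the half-power; if odd, multiply by the base once.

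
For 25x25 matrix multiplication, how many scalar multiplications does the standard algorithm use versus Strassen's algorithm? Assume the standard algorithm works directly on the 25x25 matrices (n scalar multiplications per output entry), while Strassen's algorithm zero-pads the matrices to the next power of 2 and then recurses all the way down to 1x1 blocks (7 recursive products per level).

Matrix multiplication for 25x25 matrices:

Strassen's algorithm requires power-of-2 dimensions. Pad 25x25 to 32x32 (next power of 2).

Standard algorithm: 25^3 = 15625 multiplications
Strassen's algorithm: 7^(log2(32)) = 7^5 = 16807 multiplications
Difference: 15625 - 16807 = -1182 (Strassen uses MORE here due to padding overhead — for small or just-over-power-of-2 n, padding can outweigh the per-level savings)

Standard: 15625 multiplications (25^3). Strassen: 16807 multiplications (7^5, after padding to 32x32). Strassen reduces 8 recursive multiplications to 7 at each level.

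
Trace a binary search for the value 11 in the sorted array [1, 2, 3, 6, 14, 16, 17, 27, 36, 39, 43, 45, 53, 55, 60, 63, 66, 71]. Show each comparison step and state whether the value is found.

Binary search for 11 in [1, 2, 3, 6, 14, 16, 17, 27, 36, 39, 43, 45, 53, 55, 60, 63, 66, 71]:

lo=0, hi=17, mid=8, arr[mid]=36 -> 36 > 11, search left half
lo=0, hi=7, mid=3, arr[mid]=6 -> 6 < 11, search right half
lo=4, hi=7, mid=5, arr[mid]=16 -> 16 > 11, search left half
lo=4, hi=4, mid=4, arr[mid]=14 -> 14 > 11, search left half
lo=4 > hi=3, target 11 not found

Binary search determines that 11 is not in the array after 4 comparisons. The search space was exhausted without finding the target.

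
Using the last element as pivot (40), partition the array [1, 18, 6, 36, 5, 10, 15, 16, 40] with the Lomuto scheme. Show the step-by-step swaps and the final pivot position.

Lomuto partition with pivot = 40:

Initial array: [1, 18, 6, 36, 5, 10, 15, 16, 40]

arr[0]=1 <= 40: swap with position 0, array becomes [1, 18, 6, 36, 5, 10, 15, 16, 40]
arr[1]=18 <= 40: swap with position 1, array becomes [1, 18, 6, 36, 5, 10, 15, 16, 40]
arr[2]=6 <= 40: swap with position 2, array becomes [1, 18, 6, 36, 5, 10, 15, 16, 40]
arr[3]=36 <= 40: swap with position 3, array becomes [1, 18, 6, 36, 5, 10, 15, 16, 40]
arr[4]=5 <= 40: swap with position 4, array becomes [1, 18, 6, 36, 5, 10, 15, 16, 40]
arr[5]=10 <= 40: swap with position 5, array becomes [1, 18, 6, 36, 5, 10, 15, 16, 40]
arr[6]=15 <= 40: swap with position 6, array becomes [1, 18, 6, 36, 5, 10, 15, 16, 40]
arr[7]=16 <= 40: swap with position 7, array becomes [1, 18, 6, 36, 5, 10, 15, 16, 40]

Place pivot at position 8: [1, 18, 6, 36, 5, 10, 15, 16, 40]
Pivot position: 8

After partitioning with pivot 40, the array becomes [1, 18, 6, 36, 5, 10, 15, 16, 40]. The pivot is placed at index 8. All elements to the left of the pivot are <= 40, and all elements to the right are > 40.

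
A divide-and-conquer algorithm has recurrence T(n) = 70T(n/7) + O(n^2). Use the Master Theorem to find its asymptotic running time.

Master Theorem for T(n) = 70T(n/7) + O(n^2):

a = 70, b = 7, c = 2
log_b(a) = log_7(70) = 2.1833

Case 1: c = 2 < log_7(70) = 2.1833
T(n) = O(n^(log_7 70))

For T(n) = 70T(n/7) + O(n^2): log_7(70) = 2.1833. This is Case 1 of the Master Theorem (c < log_b(a), work dominated by leaves), giving O(n^(log_7 70)).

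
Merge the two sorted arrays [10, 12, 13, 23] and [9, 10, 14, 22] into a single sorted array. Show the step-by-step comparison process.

Merging process:

Compare 10 vs 9: take 9 from right. Merged: [9]
Compare 10 vs 10: take 10 from left. Merged: [9, 10]
Compare 12 vs 10: take 10 from right. Merged: [9, 10, 10]
Compare 12 vs 14: take 12 from left. Merged: [9, 10, 10, 12]
Compare 13 vs 14: take 13 from left. Merged: [9, 10, 10, 12, 13]
Compare 23 vs 14: take 14 from right. Merged: [9, 10, 10, 12, 13, 14]
Compare 23 vs 22: take 22 from right. Merged: [9, 10, 10, 12, 13, 14, 22]
Append remaining from left: [23]. Merged: [9, 10, 10, 12, 13, 14, 22, 23]

Final merged array: [9, 10, 10, 12, 13, 14, 22, 23]
Total comparisons: 7

The merged array is [9, 10, 10, 12, 13, 14, 22, 23], requiring 7 comparisons. The merge step runs in O(n) time where n is the total number of elements.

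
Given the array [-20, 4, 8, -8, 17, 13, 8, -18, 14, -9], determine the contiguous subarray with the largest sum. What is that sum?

Using Kadane's algorithm on [-20, 4, 8, -8, 17, 13, 8, -18, 14, -9]:

Scanning through the array:
Position 1 (value 4): max_ending_here = 4, max_so_far = 4
Position 2 (value 8): max_ending_here = 12, max_so_far = 12
Position 3 (value -8): max_ending_here = 4, max_so_far = 12
Position 4 (value 17): max_ending_here = 21, max_so_far = 21
Position 5 (value 13): max_ending_here = 34, max_so_far = 34
Position 6 (value 8): max_ending_here = 42, max_so_far = 42
Position 7 (value -18): max_ending_here = 24, max_so_far = 42
Position 8 (value 14): max_ending_here = 38, max_so_far = 42
Position 9 (value -9): max_ending_here = 29, max_so_far = 42

Maximum subarray: [4, 8, -8, 17, 13, 8]
Maximum sum: 42

The maximum subarray is [4, 8, -8, 17, 13, 8] with sum 42. This subarray runs from index 1 to index 6.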